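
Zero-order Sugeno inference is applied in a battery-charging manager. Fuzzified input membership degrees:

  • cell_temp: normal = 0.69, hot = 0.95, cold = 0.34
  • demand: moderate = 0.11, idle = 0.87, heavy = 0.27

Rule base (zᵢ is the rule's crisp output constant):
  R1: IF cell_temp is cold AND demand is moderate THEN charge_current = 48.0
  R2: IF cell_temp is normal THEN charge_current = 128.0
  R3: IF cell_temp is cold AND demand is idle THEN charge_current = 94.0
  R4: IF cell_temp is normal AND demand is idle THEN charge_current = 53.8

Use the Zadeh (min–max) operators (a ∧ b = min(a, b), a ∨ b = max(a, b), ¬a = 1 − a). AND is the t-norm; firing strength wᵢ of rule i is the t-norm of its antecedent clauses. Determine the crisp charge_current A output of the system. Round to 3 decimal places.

88.897

R1 (z=48.0): cold=0.34, moderate=0.11; AND[min(a, b)] → w = 0.11
R2 (z=128.0): normal=0.69 → w = 0.69
R3 (z=94.0): cold=0.34, idle=0.87; AND[min(a, b)] → w = 0.34
R4 (z=53.8): normal=0.69, idle=0.87; AND[min(a, b)] → w = 0.69
Weighted average = (0.11·48.0 + 0.69·128.0 + 0.34·94.0 + 0.69·53.8) / (0.11 + 0.69 + 0.34 + 0.69)
  = 162.6820 / 1.8300 = 88.897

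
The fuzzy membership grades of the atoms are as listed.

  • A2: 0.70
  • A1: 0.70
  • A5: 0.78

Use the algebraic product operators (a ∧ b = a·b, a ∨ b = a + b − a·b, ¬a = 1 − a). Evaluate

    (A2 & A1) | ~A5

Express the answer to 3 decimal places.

A2 & A1 = a·b on (0.7000, 0.7000) = 0.4900
~A5 = 1 − 0.7800 = 0.2200
(A2 & A1) | ~A5 = a + b − a·b on (0.4900, 0.2200) = 0.6022

0.602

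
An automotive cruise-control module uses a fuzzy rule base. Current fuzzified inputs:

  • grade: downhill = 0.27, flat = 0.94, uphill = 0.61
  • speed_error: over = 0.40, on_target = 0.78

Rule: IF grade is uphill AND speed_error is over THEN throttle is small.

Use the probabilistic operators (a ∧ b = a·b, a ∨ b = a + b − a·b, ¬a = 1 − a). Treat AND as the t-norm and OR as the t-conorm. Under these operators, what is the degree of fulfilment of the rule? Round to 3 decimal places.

firing strength: uphill=0.61, over=0.40; AND[a·b] → w = 0.2440

0.244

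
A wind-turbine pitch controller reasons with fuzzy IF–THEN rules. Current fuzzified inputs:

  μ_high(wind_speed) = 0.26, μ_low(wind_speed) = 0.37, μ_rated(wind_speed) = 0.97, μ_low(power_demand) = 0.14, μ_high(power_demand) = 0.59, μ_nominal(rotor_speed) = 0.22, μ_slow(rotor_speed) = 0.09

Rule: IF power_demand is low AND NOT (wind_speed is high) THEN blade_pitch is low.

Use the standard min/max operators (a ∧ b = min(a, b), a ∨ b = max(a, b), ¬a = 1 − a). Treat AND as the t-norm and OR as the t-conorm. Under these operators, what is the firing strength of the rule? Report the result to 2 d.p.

0.14

firing strength: low=0.14, ¬high=1−0.26=0.74; AND[min(a, b)] → w = 0.14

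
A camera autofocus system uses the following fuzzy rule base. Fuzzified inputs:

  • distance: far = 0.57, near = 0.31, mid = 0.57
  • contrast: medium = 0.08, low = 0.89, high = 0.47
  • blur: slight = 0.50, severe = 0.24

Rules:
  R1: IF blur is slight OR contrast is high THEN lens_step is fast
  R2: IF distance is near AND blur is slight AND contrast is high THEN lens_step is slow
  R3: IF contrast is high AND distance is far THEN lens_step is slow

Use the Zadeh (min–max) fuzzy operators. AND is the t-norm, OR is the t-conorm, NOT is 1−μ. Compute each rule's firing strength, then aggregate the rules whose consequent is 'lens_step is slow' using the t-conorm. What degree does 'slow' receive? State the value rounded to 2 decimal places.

0.47

R1: slight=0.50, high=0.47; OR[max(a, b)] → w = 0.50
R2: near=0.31, slight=0.50, high=0.47; AND[min(a, b)] → w = 0.31
R3: high=0.47, far=0.57; AND[min(a, b)] → w = 0.47
Rules with consequent 'slow': {R2, R3} → strengths 0.31, 0.47
Aggregate via t-conorm [max(a, b)]: 0.47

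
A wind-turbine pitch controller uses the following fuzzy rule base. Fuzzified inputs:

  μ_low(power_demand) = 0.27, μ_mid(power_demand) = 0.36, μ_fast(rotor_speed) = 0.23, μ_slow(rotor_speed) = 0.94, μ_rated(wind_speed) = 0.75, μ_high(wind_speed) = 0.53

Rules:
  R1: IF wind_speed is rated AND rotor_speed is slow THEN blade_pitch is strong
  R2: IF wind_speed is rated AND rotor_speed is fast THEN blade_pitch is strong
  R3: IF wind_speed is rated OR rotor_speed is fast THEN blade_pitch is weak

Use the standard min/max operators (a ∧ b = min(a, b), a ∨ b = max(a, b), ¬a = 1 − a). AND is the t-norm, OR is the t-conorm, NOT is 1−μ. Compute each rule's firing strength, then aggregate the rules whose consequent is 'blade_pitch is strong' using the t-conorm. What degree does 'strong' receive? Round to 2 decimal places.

0.75

R1: rated=0.75, slow=0.94; AND[min(a, b)] → w = 0.75
R2: rated=0.75, fast=0.23; AND[min(a, b)] → w = 0.23
R3: rated=0.75, fast=0.23; OR[max(a, b)] → w = 0.75
Rules with consequent 'strong': {R1, R2} → strengths 0.75, 0.23
Aggregate via t-conorm [max(a, b)]: 0.75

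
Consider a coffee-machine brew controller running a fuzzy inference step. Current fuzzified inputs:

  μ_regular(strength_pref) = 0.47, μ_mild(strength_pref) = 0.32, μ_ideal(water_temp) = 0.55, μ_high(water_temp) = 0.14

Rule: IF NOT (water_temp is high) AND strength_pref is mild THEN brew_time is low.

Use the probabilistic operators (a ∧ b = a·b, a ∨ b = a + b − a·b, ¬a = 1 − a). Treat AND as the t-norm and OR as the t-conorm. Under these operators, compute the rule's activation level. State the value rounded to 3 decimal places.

0.275

firing strength: ¬high=1−0.14=0.86, mild=0.32; AND[a·b] → w = 0.2752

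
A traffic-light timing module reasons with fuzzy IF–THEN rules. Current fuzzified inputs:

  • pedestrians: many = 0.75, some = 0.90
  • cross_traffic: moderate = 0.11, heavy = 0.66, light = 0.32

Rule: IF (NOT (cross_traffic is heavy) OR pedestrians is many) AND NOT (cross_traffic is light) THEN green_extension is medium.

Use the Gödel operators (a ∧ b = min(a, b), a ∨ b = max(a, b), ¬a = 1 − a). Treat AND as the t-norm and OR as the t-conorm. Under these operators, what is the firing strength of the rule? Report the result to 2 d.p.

0.68

firing strength: (¬heavy=1−0.66=0.34 OR many=0.75) = 0.75; AND[min(a, b)] with ¬light=1−0.32=0.68 → w = 0.68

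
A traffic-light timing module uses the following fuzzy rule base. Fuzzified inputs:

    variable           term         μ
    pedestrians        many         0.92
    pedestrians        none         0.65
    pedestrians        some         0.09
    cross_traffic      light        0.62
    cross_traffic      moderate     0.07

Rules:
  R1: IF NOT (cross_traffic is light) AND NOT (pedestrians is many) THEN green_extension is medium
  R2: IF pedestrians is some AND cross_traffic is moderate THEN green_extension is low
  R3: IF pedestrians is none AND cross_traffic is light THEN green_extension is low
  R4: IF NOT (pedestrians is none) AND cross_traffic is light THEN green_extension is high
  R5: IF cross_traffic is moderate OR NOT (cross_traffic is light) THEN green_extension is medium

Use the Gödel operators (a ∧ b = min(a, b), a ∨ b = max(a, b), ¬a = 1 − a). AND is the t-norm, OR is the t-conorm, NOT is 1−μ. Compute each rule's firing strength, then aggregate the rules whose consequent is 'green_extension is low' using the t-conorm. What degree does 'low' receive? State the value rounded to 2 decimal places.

R1: ¬light=1−0.62=0.38, ¬many=1−0.92=0.08; AND[min(a, b)] → w = 0.08
R2: some=0.09, moderate=0.07; AND[min(a, b)] → w = 0.07
R3: none=0.65, light=0.62; AND[min(a, b)] → w = 0.62
R4: ¬none=1−0.65=0.35, light=0.62; AND[min(a, b)] → w = 0.35
R5: moderate=0.07, ¬light=1−0.62=0.38; OR[max(a, b)] → w = 0.38
Rules with consequent 'low': {R2, R3} → strengths 0.07, 0.62
Aggregate via t-conorm [max(a, b)]: 0.62

0.62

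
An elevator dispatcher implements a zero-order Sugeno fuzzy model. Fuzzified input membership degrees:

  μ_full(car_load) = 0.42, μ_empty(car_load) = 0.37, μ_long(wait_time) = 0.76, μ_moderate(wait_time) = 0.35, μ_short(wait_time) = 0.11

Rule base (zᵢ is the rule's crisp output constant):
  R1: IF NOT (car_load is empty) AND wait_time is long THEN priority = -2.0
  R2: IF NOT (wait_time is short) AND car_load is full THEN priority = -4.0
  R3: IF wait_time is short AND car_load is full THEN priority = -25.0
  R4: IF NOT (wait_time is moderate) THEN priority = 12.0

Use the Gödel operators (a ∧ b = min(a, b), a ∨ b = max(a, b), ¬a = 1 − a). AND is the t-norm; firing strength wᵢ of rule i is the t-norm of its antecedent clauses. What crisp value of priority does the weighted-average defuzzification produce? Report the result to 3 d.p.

1.166

R1 (z=-2.0): ¬empty=1−0.37=0.63, long=0.76; AND[min(a, b)] → w = 0.63
R2 (z=-4.0): ¬short=1−0.11=0.89, full=0.42; AND[min(a, b)] → w = 0.42
R3 (z=-25.0): short=0.11, full=0.42; AND[min(a, b)] → w = 0.11
R4 (z=12.0): ¬moderate=1−0.35=0.65 → w = 0.65
Weighted average = (0.63·-2.0 + 0.42·-4.0 + 0.11·-25.0 + 0.65·12.0) / (0.63 + 0.42 + 0.11 + 0.65)
  = 2.1100 / 1.8100 = 1.166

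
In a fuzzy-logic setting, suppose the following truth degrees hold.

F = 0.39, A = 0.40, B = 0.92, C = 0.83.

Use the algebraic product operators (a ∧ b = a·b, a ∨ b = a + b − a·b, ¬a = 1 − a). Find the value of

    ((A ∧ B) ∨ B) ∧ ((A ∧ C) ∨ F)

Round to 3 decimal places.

0.563

A ∧ B = a·b on (0.4000, 0.9200) = 0.3680
(A ∧ B) ∨ B = a + b − a·b on (0.3680, 0.9200) = 0.9494
A ∧ C = a·b on (0.4000, 0.8300) = 0.3320
(A ∧ C) ∨ F = a + b − a·b on (0.3320, 0.3900) = 0.5925
((A ∧ B) ∨ B) ∧ ((A ∧ C) ∨ F) = a·b on (0.9494, 0.5925) = 0.5626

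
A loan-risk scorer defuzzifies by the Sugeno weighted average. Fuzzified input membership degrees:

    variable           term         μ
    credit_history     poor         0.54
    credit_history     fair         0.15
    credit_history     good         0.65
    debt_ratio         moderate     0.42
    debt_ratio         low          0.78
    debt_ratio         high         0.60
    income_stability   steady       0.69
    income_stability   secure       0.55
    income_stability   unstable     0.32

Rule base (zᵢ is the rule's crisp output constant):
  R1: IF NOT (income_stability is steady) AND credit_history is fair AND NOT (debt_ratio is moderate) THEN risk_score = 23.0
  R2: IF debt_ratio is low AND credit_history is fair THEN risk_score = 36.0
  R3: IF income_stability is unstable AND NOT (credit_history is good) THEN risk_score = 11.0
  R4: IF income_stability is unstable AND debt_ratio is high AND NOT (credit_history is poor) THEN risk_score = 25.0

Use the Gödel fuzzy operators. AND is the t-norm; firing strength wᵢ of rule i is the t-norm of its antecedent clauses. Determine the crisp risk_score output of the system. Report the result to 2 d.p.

21.67

R1 (z=23.0): ¬steady=1−0.69=0.31, fair=0.15, ¬moderate=1−0.42=0.58; AND[min(a, b)] → w = 0.15
R2 (z=36.0): low=0.78, fair=0.15; AND[min(a, b)] → w = 0.15
R3 (z=11.0): unstable=0.32, ¬good=1−0.65=0.35; AND[min(a, b)] → w = 0.32
R4 (z=25.0): unstable=0.32, high=0.60, ¬poor=1−0.54=0.46; AND[min(a, b)] → w = 0.32
Weighted average = (0.15·23.0 + 0.15·36.0 + 0.32·11.0 + 0.32·25.0) / (0.15 + 0.15 + 0.32 + 0.32)
  = 20.3700 / 0.9400 = 21.67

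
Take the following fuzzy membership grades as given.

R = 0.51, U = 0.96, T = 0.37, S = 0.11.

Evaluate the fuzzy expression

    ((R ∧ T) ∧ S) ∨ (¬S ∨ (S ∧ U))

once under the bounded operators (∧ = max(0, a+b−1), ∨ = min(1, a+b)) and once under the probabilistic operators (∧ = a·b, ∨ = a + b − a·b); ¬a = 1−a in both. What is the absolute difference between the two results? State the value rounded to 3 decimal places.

Under bounded:
  R ∧ T = max(0, a+b−1) on (0.51, 0.37) = 0.00
  (R ∧ T) ∧ S = max(0, a+b−1) on (0.00, 0.11) = 0.00
  ¬S = 1 − 0.11 = 0.89
  S ∧ U = max(0, a+b−1) on (0.11, 0.96) = 0.07
  ¬S ∨ (S ∧ U) = min(1, a+b) on (0.89, 0.07) = 0.96
  ((R ∧ T) ∧ S) ∨ (¬S ∨ (S ∧ U)) = min(1, a+b) on (0.00, 0.96) = 0.96
  → value = 0.9600
Under probabilistic:
  R ∧ T = a·b on (0.5100, 0.3700) = 0.1887
  (R ∧ T) ∧ S = a·b on (0.1887, 0.1100) = 0.0208
  ¬S = 1 − 0.1100 = 0.8900
  S ∧ U = a·b on (0.1100, 0.9600) = 0.1056
  ¬S ∨ (S ∧ U) = a + b − a·b on (0.8900, 0.1056) = 0.9016
  ((R ∧ T) ∧ S) ∨ (¬S ∨ (S ∧ U)) = a + b − a·b on (0.0208, 0.9016) = 0.9037
  → value = 0.9037
|0.9600 − 0.9037| = 0.056

0.056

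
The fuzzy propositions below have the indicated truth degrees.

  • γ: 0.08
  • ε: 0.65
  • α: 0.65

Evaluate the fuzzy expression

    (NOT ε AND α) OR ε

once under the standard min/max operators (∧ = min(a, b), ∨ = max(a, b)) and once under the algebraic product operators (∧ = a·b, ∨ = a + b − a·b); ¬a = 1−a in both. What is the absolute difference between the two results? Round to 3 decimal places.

Under standard min/max:
  NOT ε = 1 − 0.65 = 0.35
  NOT ε AND α = min(a, b) on (0.35, 0.65) = 0.35
  (NOT ε AND α) OR ε = max(a, b) on (0.35, 0.65) = 0.65
  → value = 0.6500
Under algebraic product:
  NOT ε = 1 − 0.6500 = 0.3500
  NOT ε AND α = a·b on (0.3500, 0.6500) = 0.2275
  (NOT ε AND α) OR ε = a + b − a·b on (0.2275, 0.6500) = 0.7296
  → value = 0.7296
|0.6500 − 0.7296| = 0.080

0.080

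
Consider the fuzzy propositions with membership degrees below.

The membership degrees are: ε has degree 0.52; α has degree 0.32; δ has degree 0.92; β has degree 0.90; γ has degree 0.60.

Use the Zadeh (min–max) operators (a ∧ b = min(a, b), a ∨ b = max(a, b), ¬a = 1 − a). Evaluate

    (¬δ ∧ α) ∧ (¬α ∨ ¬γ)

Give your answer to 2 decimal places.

¬δ = 1 − 0.92 = 0.08
¬δ ∧ α = min(a, b) on (0.08, 0.32) = 0.08
¬α = 1 − 0.32 = 0.68
¬γ = 1 − 0.60 = 0.40
¬α ∨ ¬γ = max(a, b) on (0.68, 0.40) = 0.68
(¬δ ∧ α) ∧ (¬α ∨ ¬γ) = min(a, b) on (0.08, 0.68) = 0.08

0.08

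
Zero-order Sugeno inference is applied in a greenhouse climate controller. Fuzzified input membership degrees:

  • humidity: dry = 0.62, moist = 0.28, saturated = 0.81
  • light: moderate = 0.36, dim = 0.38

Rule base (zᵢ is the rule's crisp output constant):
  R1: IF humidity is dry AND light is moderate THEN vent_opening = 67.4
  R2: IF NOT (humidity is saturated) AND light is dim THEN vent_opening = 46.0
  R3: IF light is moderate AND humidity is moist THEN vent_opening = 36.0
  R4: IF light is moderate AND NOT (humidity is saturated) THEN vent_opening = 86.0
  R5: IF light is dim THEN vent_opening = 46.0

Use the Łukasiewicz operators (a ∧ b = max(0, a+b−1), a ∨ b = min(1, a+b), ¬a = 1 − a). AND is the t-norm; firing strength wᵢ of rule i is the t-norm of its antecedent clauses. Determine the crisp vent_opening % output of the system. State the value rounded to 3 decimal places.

46.000

R1 (z=67.4): dry=0.62, moderate=0.36; AND[max(0, a+b−1)] → w = 0.00
R2 (z=46.0): ¬saturated=1−0.81=0.19, dim=0.38; AND[max(0, a+b−1)] → w = 0.00
R3 (z=36.0): moderate=0.36, moist=0.28; AND[max(0, a+b−1)] → w = 0.00
R4 (z=86.0): moderate=0.36, ¬saturated=1−0.81=0.19; AND[max(0, a+b−1)] → w = 0.00
R5 (z=46.0): dim=0.38 → w = 0.38
Weighted average = (0.00·67.4 + 0.00·46.0 + 0.00·36.0 + 0.00·86.0 + 0.38·46.0) / (0.00 + 0.00 + 0.00 + 0.00 + 0.38)
  = 17.4800 / 0.3800 = 46.000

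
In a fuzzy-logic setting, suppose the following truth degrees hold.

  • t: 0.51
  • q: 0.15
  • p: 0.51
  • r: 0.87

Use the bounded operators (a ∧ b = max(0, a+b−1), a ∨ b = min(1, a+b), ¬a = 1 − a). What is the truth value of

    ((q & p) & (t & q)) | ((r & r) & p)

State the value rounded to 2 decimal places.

0.25

q & p = max(0, a+b−1) on (0.15, 0.51) = 0.00
t & q = max(0, a+b−1) on (0.51, 0.15) = 0.00
(q & p) & (t & q) = max(0, a+b−1) on (0.00, 0.00) = 0.00
r & r = max(0, a+b−1) on (0.87, 0.87) = 0.74
(r & r) & p = max(0, a+b−1) on (0.74, 0.51) = 0.25
((q & p) & (t & q)) | ((r & r) & p) = min(1, a+b) on (0.00, 0.25) = 0.25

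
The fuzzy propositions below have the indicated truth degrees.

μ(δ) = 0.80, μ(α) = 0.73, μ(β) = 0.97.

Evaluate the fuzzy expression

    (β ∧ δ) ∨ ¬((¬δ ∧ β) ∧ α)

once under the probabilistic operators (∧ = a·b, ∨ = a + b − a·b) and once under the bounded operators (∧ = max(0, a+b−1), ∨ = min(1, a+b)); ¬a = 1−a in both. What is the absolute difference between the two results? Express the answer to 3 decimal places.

Under probabilistic:
  β ∧ δ = a·b on (0.9700, 0.8000) = 0.7760
  ¬δ = 1 − 0.8000 = 0.2000
  ¬δ ∧ β = a·b on (0.2000, 0.9700) = 0.1940
  (¬δ ∧ β) ∧ α = a·b on (0.1940, 0.7300) = 0.1416
  ¬((¬δ ∧ β) ∧ α) = 1 − 0.1416 = 0.8584
  (β ∧ δ) ∨ ¬((¬δ ∧ β) ∧ α) = a + b − a·b on (0.7760, 0.8584) = 0.9683
  → value = 0.9683
Under bounded:
  β ∧ δ = max(0, a+b−1) on (0.97, 0.80) = 0.77
  ¬δ = 1 − 0.80 = 0.20
  ¬δ ∧ β = max(0, a+b−1) on (0.20, 0.97) = 0.17
  (¬δ ∧ β) ∧ α = max(0, a+b−1) on (0.17, 0.73) = 0.00
  ¬((¬δ ∧ β) ∧ α) = 1 − 0.00 = 1.00
  (β ∧ δ) ∨ ¬((¬δ ∧ β) ∧ α) = min(1, a+b) on (0.77, 1.00) = 1.00
  → value = 1.0000
|0.9683 − 1.0000| = 0.032

0.032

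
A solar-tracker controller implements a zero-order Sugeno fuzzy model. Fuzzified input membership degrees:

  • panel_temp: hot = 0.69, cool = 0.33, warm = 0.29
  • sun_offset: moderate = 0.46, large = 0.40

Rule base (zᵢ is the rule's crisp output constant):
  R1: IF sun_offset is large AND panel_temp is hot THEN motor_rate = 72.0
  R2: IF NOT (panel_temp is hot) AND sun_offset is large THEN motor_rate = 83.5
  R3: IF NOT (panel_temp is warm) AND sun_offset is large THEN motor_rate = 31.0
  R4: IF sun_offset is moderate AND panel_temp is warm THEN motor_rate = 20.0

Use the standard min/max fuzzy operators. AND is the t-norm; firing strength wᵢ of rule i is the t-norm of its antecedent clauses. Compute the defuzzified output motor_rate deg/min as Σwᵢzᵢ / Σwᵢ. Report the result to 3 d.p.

R1 (z=72.0): large=0.40, hot=0.69; AND[min(a, b)] → w = 0.40
R2 (z=83.5): ¬hot=1−0.69=0.31, large=0.40; AND[min(a, b)] → w = 0.31
R3 (z=31.0): ¬warm=1−0.29=0.71, large=0.40; AND[min(a, b)] → w = 0.40
R4 (z=20.0): moderate=0.46, warm=0.29; AND[min(a, b)] → w = 0.29
Weighted average = (0.40·72.0 + 0.31·83.5 + 0.40·31.0 + 0.29·20.0) / (0.40 + 0.31 + 0.40 + 0.29)
  = 72.8850 / 1.4000 = 52.061

52.061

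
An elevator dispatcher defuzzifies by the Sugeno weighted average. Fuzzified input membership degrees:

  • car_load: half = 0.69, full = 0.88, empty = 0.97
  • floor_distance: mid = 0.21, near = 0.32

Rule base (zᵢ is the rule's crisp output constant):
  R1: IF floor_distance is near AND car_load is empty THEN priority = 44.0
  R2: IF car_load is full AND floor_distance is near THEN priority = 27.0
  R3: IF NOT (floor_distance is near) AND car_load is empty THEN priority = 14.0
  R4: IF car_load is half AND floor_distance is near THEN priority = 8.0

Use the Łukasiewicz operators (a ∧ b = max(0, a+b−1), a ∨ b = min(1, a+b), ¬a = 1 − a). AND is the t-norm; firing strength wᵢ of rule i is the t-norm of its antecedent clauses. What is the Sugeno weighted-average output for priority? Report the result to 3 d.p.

23.774

R1 (z=44.0): near=0.32, empty=0.97; AND[max(0, a+b−1)] → w = 0.29
R2 (z=27.0): full=0.88, near=0.32; AND[max(0, a+b−1)] → w = 0.20
R3 (z=14.0): ¬near=1−0.32=0.68, empty=0.97; AND[max(0, a+b−1)] → w = 0.65
R4 (z=8.0): half=0.69, near=0.32; AND[max(0, a+b−1)] → w = 0.01
Weighted average = (0.29·44.0 + 0.20·27.0 + 0.65·14.0 + 0.01·8.0) / (0.29 + 0.20 + 0.65 + 0.01)
  = 27.3400 / 1.1500 = 23.774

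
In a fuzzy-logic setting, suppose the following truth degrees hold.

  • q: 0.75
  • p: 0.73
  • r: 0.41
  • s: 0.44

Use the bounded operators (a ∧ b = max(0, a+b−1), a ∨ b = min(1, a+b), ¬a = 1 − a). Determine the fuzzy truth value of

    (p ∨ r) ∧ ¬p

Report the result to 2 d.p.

p ∨ r = min(1, a+b) on (0.73, 0.41) = 1.00
¬p = 1 − 0.73 = 0.27
(p ∨ r) ∧ ¬p = max(0, a+b−1) on (1.00, 0.27) = 0.27

0.27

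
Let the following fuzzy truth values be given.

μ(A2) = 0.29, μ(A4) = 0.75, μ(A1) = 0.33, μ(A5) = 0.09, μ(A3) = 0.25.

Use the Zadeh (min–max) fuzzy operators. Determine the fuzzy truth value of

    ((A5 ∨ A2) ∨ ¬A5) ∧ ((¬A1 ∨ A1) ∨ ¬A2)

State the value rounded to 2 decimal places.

A5 ∨ A2 = max(a, b) on (0.09, 0.29) = 0.29
¬A5 = 1 − 0.09 = 0.91
(A5 ∨ A2) ∨ ¬A5 = max(a, b) on (0.29, 0.91) = 0.91
¬A1 = 1 − 0.33 = 0.67
¬A1 ∨ A1 = max(a, b) on (0.67, 0.33) = 0.67
¬A2 = 1 − 0.29 = 0.71
(¬A1 ∨ A1) ∨ ¬A2 = max(a, b) on (0.67, 0.71) = 0.71
((A5 ∨ A2) ∨ ¬A5) ∧ ((¬A1 ∨ A1) ∨ ¬A2) = min(a, b) on (0.91, 0.71) = 0.71

0.71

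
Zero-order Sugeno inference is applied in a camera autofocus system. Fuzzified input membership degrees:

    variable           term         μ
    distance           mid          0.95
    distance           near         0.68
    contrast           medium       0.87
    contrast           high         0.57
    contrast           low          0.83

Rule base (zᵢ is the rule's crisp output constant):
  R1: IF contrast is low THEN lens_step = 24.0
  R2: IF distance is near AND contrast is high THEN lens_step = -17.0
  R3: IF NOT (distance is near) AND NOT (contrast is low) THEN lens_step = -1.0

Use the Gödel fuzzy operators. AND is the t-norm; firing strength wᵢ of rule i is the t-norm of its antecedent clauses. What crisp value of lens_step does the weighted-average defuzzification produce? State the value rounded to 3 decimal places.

R1 (z=24.0): low=0.83 → w = 0.83
R2 (z=-17.0): near=0.68, high=0.57; AND[min(a, b)] → w = 0.57
R3 (z=-1.0): ¬near=1−0.68=0.32, ¬low=1−0.83=0.17; AND[min(a, b)] → w = 0.17
Weighted average = (0.83·24.0 + 0.57·-17.0 + 0.17·-1.0) / (0.83 + 0.57 + 0.17)
  = 10.0600 / 1.5700 = 6.408

6.408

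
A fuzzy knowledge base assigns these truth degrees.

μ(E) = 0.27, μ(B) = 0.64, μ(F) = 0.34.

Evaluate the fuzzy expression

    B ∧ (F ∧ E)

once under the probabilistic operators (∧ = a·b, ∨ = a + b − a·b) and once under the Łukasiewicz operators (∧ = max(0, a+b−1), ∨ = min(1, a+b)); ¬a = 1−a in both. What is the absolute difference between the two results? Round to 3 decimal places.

Under probabilistic:
  F ∧ E = a·b on (0.3400, 0.2700) = 0.0918
  B ∧ (F ∧ E) = a·b on (0.6400, 0.0918) = 0.0588
  → value = 0.0588
Under Łukasiewicz:
  F ∧ E = max(0, a+b−1) on (0.34, 0.27) = 0.00
  B ∧ (F ∧ E) = max(0, a+b−1) on (0.64, 0.00) = 0.00
  → value = 0.0000
|0.0588 − 0.0000| = 0.059

0.059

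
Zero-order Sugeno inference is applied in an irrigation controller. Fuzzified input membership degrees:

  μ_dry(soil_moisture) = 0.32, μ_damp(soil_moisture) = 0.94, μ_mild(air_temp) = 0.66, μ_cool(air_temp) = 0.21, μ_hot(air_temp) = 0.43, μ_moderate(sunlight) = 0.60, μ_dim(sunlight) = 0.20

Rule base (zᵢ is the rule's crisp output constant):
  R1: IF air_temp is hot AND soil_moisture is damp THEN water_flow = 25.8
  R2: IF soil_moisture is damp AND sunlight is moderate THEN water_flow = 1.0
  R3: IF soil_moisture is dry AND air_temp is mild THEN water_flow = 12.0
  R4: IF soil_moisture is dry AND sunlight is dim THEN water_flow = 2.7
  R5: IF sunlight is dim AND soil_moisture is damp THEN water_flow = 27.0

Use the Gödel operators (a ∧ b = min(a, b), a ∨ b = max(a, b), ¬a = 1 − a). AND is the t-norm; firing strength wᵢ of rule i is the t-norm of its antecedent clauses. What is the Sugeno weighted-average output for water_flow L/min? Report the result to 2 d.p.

R1 (z=25.8): hot=0.43, damp=0.94; AND[min(a, b)] → w = 0.43
R2 (z=1.0): damp=0.94, moderate=0.60; AND[min(a, b)] → w = 0.60
R3 (z=12.0): dry=0.32, mild=0.66; AND[min(a, b)] → w = 0.32
R4 (z=2.7): dry=0.32, dim=0.20; AND[min(a, b)] → w = 0.20
R5 (z=27.0): dim=0.20, damp=0.94; AND[min(a, b)] → w = 0.20
Weighted average = (0.43·25.8 + 0.60·1.0 + 0.32·12.0 + 0.20·2.7 + 0.20·27.0) / (0.43 + 0.60 + 0.32 + 0.20 + 0.20)
  = 21.4740 / 1.7500 = 12.27

12.27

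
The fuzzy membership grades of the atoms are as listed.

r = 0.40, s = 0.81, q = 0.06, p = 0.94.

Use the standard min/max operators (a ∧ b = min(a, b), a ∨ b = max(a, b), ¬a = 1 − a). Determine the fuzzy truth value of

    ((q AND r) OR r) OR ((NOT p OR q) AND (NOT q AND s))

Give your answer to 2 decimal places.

q AND r = min(a, b) on (0.06, 0.40) = 0.06
(q AND r) OR r = max(a, b) on (0.06, 0.40) = 0.40
NOT p = 1 − 0.94 = 0.06
NOT p OR q = max(a, b) on (0.06, 0.06) = 0.06
NOT q = 1 − 0.06 = 0.94
NOT q AND s = min(a, b) on (0.94, 0.81) = 0.81
(NOT p OR q) AND (NOT q AND s) = min(a, b) on (0.06, 0.81) = 0.06
((q AND r) OR r) OR ((NOT p OR q) AND (NOT q AND s)) = max(a, b) on (0.40, 0.06) = 0.40

0.40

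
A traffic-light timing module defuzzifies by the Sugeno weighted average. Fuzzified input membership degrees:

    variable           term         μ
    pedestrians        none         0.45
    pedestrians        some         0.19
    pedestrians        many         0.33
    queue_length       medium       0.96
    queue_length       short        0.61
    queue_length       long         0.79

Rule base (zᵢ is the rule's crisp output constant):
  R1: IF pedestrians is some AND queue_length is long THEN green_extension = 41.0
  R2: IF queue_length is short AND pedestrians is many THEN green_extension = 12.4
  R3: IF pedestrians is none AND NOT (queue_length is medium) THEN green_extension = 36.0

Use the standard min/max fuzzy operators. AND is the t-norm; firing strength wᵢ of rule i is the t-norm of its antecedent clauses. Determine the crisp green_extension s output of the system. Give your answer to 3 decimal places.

23.789

R1 (z=41.0): some=0.19, long=0.79; AND[min(a, b)] → w = 0.19
R2 (z=12.4): short=0.61, many=0.33; AND[min(a, b)] → w = 0.33
R3 (z=36.0): none=0.45, ¬medium=1−0.96=0.04; AND[min(a, b)] → w = 0.04
Weighted average = (0.19·41.0 + 0.33·12.4 + 0.04·36.0) / (0.19 + 0.33 + 0.04)
  = 13.3220 / 0.5600 = 23.789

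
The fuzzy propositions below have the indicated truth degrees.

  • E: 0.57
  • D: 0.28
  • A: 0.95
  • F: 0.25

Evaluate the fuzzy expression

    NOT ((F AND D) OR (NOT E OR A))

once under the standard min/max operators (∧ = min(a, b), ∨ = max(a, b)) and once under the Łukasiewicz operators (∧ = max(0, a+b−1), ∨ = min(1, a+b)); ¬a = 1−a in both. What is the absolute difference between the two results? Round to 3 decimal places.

0.050

Under standard min/max:
  F AND D = min(a, b) on (0.25, 0.28) = 0.25
  NOT E = 1 − 0.57 = 0.43
  NOT E OR A = max(a, b) on (0.43, 0.95) = 0.95
  (F AND D) OR (NOT E OR A) = max(a, b) on (0.25, 0.95) = 0.95
  NOT ((F AND D) OR (NOT E OR A)) = 1 − 0.95 = 0.05
  → value = 0.0500
Under Łukasiewicz:
  F AND D = max(0, a+b−1) on (0.25, 0.28) = 0.00
  NOT E = 1 − 0.57 = 0.43
  NOT E OR A = min(1, a+b) on (0.43, 0.95) = 1.00
  (F AND D) OR (NOT E OR A) = min(1, a+b) on (0.00, 1.00) = 1.00
  NOT ((F AND D) OR (NOT E OR A)) = 1 − 1.00 = 0.00
  → value = 0.0000
|0.0500 − 0.0000| = 0.050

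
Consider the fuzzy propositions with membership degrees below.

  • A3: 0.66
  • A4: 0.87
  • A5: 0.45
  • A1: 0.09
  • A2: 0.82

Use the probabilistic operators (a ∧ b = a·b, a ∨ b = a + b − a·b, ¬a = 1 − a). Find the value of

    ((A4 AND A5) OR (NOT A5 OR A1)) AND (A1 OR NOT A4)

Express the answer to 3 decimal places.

A4 AND A5 = a·b on (0.8700, 0.4500) = 0.3915
NOT A5 = 1 − 0.4500 = 0.5500
NOT A5 OR A1 = a + b − a·b on (0.5500, 0.0900) = 0.5905
(A4 AND A5) OR (NOT A5 OR A1) = a + b − a·b on (0.3915, 0.5905) = 0.7508
NOT A4 = 1 − 0.8700 = 0.1300
A1 OR NOT A4 = a + b − a·b on (0.0900, 0.1300) = 0.2083
((A4 AND A5) OR (NOT A5 OR A1)) AND (A1 OR NOT A4) = a·b on (0.7508, 0.2083) = 0.1564

0.156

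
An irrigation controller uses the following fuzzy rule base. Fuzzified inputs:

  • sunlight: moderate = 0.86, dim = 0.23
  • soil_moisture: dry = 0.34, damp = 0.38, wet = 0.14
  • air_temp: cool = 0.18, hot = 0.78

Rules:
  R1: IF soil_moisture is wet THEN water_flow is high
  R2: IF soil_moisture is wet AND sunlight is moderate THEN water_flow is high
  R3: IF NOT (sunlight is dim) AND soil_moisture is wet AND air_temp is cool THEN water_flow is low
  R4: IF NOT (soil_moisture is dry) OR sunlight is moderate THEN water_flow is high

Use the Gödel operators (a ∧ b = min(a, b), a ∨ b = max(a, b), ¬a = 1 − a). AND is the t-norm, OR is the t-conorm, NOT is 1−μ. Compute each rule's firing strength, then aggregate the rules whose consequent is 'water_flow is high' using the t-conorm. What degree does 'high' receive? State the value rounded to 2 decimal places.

R1: wet=0.14 → w = 0.14
R2: wet=0.14, moderate=0.86; AND[min(a, b)] → w = 0.14
R3: ¬dim=1−0.23=0.77, wet=0.14, cool=0.18; AND[min(a, b)] → w = 0.14
R4: ¬dry=1−0.34=0.66, moderate=0.86; OR[max(a, b)] → w = 0.86
Rules with consequent 'high': {R1, R2, R4} → strengths 0.14, 0.14, 0.86
Aggregate via t-conorm [max(a, b)]: 0.86

0.86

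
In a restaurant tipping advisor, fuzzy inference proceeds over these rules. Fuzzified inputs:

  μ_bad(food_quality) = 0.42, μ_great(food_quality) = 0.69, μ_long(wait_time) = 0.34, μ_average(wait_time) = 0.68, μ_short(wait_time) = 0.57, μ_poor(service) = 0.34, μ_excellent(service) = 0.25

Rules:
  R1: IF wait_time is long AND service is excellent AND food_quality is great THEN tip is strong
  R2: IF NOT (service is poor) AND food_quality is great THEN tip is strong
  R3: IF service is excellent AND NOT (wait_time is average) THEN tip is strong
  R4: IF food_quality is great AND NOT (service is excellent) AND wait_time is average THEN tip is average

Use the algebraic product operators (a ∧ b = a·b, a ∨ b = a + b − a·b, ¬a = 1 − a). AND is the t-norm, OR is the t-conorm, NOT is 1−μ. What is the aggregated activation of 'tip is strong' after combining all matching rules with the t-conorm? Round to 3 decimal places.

0.528

R1: long=0.34, excellent=0.25, great=0.69; AND[a·b] → w = 0.0587
R2: ¬poor=1−0.34=0.66, great=0.69; AND[a·b] → w = 0.4554
R3: excellent=0.25, ¬average=1−0.68=0.32; AND[a·b] → w = 0.0800
R4: great=0.69, ¬excellent=1−0.25=0.75, average=0.68; AND[a·b] → w = 0.3519
Rules with consequent 'strong': {R1, R2, R3} → strengths 0.0587, 0.4554, 0.0800
Aggregate via t-conorm [a + b − a·b]: 0.5284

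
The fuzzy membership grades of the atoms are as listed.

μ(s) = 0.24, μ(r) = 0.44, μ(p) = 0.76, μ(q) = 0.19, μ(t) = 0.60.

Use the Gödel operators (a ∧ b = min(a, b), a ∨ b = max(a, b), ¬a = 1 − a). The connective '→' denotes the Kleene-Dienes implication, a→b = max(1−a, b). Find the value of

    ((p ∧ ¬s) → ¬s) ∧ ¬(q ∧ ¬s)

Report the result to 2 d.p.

0.76

¬s = 1 − 0.24 = 0.76
p ∧ ¬s = min(a, b) on (0.76, 0.76) = 0.76
¬s = 1 − 0.24 = 0.76
(p ∧ ¬s) → ¬s  [Kleene-Dienes: max(1−a, b)] with a=0.76, b=0.76 → 0.76
¬s = 1 − 0.24 = 0.76
q ∧ ¬s = min(a, b) on (0.19, 0.76) = 0.19
¬(q ∧ ¬s) = 1 − 0.19 = 0.81
((p ∧ ¬s) → ¬s) ∧ ¬(q ∧ ¬s) = min(a, b) on (0.76, 0.81) = 0.76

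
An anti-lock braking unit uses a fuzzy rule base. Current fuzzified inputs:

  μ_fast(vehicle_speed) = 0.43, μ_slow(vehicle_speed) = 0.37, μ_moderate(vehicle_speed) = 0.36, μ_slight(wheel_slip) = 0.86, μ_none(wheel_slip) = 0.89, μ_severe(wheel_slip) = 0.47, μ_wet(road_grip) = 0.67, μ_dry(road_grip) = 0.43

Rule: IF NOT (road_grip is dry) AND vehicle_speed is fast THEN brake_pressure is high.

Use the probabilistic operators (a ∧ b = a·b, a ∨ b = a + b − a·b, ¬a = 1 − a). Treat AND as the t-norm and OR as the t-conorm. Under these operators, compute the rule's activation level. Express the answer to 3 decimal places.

0.245

firing strength: ¬dry=1−0.43=0.57, fast=0.43; AND[a·b] → w = 0.2451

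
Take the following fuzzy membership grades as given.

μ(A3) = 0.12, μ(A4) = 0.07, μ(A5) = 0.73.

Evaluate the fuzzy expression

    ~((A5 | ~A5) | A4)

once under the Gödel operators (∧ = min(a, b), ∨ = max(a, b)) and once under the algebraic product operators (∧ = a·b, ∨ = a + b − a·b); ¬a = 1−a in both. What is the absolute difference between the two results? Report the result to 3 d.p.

0.087

Under Gödel:
  ~A5 = 1 − 0.73 = 0.27
  A5 | ~A5 = max(a, b) on (0.73, 0.27) = 0.73
  (A5 | ~A5) | A4 = max(a, b) on (0.73, 0.07) = 0.73
  ~((A5 | ~A5) | A4) = 1 − 0.73 = 0.27
  → value = 0.2700
Under algebraic product:
  ~A5 = 1 − 0.7300 = 0.2700
  A5 | ~A5 = a + b − a·b on (0.7300, 0.2700) = 0.8029
  (A5 | ~A5) | A4 = a + b − a·b on (0.8029, 0.0700) = 0.8167
  ~((A5 | ~A5) | A4) = 1 − 0.8167 = 0.1833
  → value = 0.1833
|0.2700 − 0.1833| = 0.087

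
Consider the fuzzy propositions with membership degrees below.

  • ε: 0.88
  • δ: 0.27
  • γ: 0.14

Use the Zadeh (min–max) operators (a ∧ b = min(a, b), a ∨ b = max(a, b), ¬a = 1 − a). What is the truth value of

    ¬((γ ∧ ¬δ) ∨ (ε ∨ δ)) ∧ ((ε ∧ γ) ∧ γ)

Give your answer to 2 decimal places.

0.12

¬δ = 1 − 0.27 = 0.73
γ ∧ ¬δ = min(a, b) on (0.14, 0.73) = 0.14
ε ∨ δ = max(a, b) on (0.88, 0.27) = 0.88
(γ ∧ ¬δ) ∨ (ε ∨ δ) = max(a, b) on (0.14, 0.88) = 0.88
¬((γ ∧ ¬δ) ∨ (ε ∨ δ)) = 1 − 0.88 = 0.12
ε ∧ γ = min(a, b) on (0.88, 0.14) = 0.14
(ε ∧ γ) ∧ γ = min(a, b) on (0.14, 0.14) = 0.14
¬((γ ∧ ¬δ) ∨ (ε ∨ δ)) ∧ ((ε ∧ γ) ∧ γ) = min(a, b) on (0.12, 0.14) = 0.12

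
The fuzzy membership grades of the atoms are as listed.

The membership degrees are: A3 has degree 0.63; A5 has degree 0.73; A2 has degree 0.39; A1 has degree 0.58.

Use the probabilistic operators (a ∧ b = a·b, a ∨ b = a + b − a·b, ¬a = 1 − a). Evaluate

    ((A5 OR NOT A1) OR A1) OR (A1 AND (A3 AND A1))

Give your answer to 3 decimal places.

0.948

NOT A1 = 1 − 0.5800 = 0.4200
A5 OR NOT A1 = a + b − a·b on (0.7300, 0.4200) = 0.8434
(A5 OR NOT A1) OR A1 = a + b − a·b on (0.8434, 0.5800) = 0.9342
A3 AND A1 = a·b on (0.6300, 0.5800) = 0.3654
A1 AND (A3 AND A1) = a·b on (0.5800, 0.3654) = 0.2119
((A5 OR NOT A1) OR A1) OR (A1 AND (A3 AND A1)) = a + b − a·b on (0.9342, 0.2119) = 0.9482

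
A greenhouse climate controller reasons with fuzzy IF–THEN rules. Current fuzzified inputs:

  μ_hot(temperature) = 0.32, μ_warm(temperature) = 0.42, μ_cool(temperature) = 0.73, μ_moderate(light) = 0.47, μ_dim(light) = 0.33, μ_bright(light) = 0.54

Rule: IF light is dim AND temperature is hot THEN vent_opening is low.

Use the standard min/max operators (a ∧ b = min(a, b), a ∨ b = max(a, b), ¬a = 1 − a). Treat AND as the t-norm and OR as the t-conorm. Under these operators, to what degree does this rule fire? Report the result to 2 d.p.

0.32

firing strength: dim=0.33, hot=0.32; AND[min(a, b)] → w = 0.32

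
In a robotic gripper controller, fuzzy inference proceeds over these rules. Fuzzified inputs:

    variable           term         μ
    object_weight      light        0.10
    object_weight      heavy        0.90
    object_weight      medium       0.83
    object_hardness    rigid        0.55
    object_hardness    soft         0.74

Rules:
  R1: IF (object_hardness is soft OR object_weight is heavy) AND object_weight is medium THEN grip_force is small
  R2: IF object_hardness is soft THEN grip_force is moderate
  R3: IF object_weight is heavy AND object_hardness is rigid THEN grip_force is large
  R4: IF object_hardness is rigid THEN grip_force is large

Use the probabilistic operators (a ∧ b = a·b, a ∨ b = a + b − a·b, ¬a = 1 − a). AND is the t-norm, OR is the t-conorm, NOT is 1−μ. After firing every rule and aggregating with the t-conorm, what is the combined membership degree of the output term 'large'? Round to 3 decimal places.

0.773

R1: (soft=0.74 OR heavy=0.90) = 0.9740; AND[a·b] with medium=0.83 → w = 0.8084
R2: soft=0.74 → w = 0.7400
R3: heavy=0.90, rigid=0.55; AND[a·b] → w = 0.4950
R4: rigid=0.55 → w = 0.5500
Rules with consequent 'large': {R3, R4} → strengths 0.4950, 0.5500
Aggregate via t-conorm [a + b − a·b]: 0.7728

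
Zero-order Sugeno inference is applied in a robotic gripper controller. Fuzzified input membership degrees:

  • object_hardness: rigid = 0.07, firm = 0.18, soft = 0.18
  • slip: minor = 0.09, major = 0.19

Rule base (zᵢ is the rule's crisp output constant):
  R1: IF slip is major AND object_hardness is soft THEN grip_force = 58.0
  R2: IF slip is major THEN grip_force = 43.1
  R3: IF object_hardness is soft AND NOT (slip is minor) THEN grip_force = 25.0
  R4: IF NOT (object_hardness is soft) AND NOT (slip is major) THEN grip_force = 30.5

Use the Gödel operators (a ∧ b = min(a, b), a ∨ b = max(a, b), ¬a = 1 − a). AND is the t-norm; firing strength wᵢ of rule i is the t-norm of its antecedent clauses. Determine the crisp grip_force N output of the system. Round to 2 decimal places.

R1 (z=58.0): major=0.19, soft=0.18; AND[min(a, b)] → w = 0.18
R2 (z=43.1): major=0.19 → w = 0.19
R3 (z=25.0): soft=0.18, ¬minor=1−0.09=0.91; AND[min(a, b)] → w = 0.18
R4 (z=30.5): ¬soft=1−0.18=0.82, ¬major=1−0.19=0.81; AND[min(a, b)] → w = 0.81
Weighted average = (0.18·58.0 + 0.19·43.1 + 0.18·25.0 + 0.81·30.5) / (0.18 + 0.19 + 0.18 + 0.81)
  = 47.8340 / 1.3600 = 35.17

35.17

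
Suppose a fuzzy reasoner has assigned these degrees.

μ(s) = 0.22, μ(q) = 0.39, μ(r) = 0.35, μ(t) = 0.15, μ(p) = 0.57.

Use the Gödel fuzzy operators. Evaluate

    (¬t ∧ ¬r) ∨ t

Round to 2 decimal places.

¬t = 1 − 0.15 = 0.85
¬r = 1 − 0.35 = 0.65
¬t ∧ ¬r = min(a, b) on (0.85, 0.65) = 0.65
(¬t ∧ ¬r) ∨ t = max(a, b) on (0.65, 0.15) = 0.65

0.65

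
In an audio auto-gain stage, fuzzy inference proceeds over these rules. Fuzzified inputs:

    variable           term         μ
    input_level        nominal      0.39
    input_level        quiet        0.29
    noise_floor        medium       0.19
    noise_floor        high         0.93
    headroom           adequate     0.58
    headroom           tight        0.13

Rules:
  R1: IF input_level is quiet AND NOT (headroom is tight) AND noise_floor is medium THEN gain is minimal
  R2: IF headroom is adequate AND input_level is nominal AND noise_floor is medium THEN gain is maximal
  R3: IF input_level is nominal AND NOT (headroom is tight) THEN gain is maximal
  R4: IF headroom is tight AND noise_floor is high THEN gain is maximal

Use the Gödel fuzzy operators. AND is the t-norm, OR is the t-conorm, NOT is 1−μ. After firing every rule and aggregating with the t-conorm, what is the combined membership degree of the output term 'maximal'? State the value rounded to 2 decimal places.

R1: quiet=0.29, ¬tight=1−0.13=0.87, medium=0.19; AND[min(a, b)] → w = 0.19
R2: adequate=0.58, nominal=0.39, medium=0.19; AND[min(a, b)] → w = 0.19
R3: nominal=0.39, ¬tight=1−0.13=0.87; AND[min(a, b)] → w = 0.39
R4: tight=0.13, high=0.93; AND[min(a, b)] → w = 0.13
Rules with consequent 'maximal': {R2, R3, R4} → strengths 0.19, 0.39, 0.13
Aggregate via t-conorm [max(a, b)]: 0.39

0.39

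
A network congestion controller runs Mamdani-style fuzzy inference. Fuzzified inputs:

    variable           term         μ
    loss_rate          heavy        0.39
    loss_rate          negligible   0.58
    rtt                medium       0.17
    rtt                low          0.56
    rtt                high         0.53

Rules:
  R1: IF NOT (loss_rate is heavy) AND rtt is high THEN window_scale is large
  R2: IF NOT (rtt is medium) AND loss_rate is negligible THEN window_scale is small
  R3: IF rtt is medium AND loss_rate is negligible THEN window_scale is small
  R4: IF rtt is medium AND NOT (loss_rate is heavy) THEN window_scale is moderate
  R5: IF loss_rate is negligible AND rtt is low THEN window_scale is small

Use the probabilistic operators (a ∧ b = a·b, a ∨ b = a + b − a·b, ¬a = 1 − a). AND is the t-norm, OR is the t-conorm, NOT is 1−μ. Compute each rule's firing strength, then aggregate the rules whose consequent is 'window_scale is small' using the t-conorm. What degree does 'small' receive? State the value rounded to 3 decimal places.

0.684

R1: ¬heavy=1−0.39=0.61, high=0.53; AND[a·b] → w = 0.3233
R2: ¬medium=1−0.17=0.83, negligible=0.58; AND[a·b] → w = 0.4814
R3: medium=0.17, negligible=0.58; AND[a·b] → w = 0.0986
R4: medium=0.17, ¬heavy=1−0.39=0.61; AND[a·b] → w = 0.1037
R5: negligible=0.58, low=0.56; AND[a·b] → w = 0.3248
Rules with consequent 'small': {R2, R3, R5} → strengths 0.4814, 0.0986, 0.3248
Aggregate via t-conorm [a + b − a·b]: 0.6844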